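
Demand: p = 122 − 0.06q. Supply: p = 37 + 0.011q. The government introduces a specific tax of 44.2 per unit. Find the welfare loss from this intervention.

Competitive equilibrium: 122 − 0.06q = 37 + 0.011q → q* = 1197.1831, p* = 50.169.
With the tax, the buyer price exceeds the seller price by 44.2: (122 − 0.06q) − (37 + 0.011q) = 44.2 → q' = 574.6479.
Δq = 1197.1831 − 574.6479 = 622.5352; the wedge equals the tax, 44.2.
DWL = ½ × 622.5352 × 44.2 = 13758.03.

13758.03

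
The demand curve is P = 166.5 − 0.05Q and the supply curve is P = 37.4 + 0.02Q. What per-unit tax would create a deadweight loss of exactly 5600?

Competitive equilibrium: 166.5 − 0.05Q = 37.4 + 0.02Q → Q* = 1844.2857, P* = 74.2857.
A tax t gives ΔQ = t/0.07 and wedge t, so DWL = t²/0.14.
t²/0.14 = 5600 → t² = 784 → t = 28.

28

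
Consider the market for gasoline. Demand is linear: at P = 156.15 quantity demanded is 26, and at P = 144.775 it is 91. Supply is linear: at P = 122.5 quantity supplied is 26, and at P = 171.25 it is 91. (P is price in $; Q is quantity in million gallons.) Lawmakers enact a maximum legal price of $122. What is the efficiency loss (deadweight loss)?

Demand slope = (144.775 − 156.15)/(91 − 26) = −0.175, so P = 160.7 − 0.175Q.
Supply slope = (171.25 − 122.5)/(91 − 26) = 0.75, so P = 103 + 0.75Q.
Competitive equilibrium: 160.7 − 0.175Q = 103 + 0.75Q → Q* = 62.3784, P* = 149.7838.
At the ceiling P = 122, quantity supplied = (122 − 103)/0.75 = 25.3333.
Willingness to pay at Q' = 25.3333: 160.7 − 0.175·25.3333 = 156.2667.
ΔQ = 62.3784 − 25.3333 = 37.0451; wedge = 156.2667 − 122 = 34.2667.
Deadweight loss = ½ × 37.0451 × 34.2667 = $634.71 million.

$634.71 million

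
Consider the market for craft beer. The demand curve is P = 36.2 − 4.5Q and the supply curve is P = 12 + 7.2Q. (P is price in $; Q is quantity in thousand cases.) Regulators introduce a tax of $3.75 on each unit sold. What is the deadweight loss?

$0.60 thousand

Competitive equilibrium: 36.2 − 4.5Q = 12 + 7.2Q → Q* = 2.0684, P* = 26.8923.
With the tax, the buyer price exceeds the seller price by 3.75: (36.2 − 4.5Q) − (12 + 7.2Q) = 3.75 → Q' = 1.7479.
ΔQ = 2.0684 − 1.7479 = 0.3205; the wedge equals the tax, 3.75.
Welfare loss = ½ × 0.3205 × 3.75 = $0.60 thousand.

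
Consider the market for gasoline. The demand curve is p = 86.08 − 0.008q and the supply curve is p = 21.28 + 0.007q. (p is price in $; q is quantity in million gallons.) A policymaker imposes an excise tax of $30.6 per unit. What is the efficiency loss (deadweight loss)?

$31212 million

Competitive equilibrium: 86.08 − 0.008q = 21.28 + 0.007q → q* = 4320, p* = 51.52.
With the tax, the buyer price exceeds the seller price by 30.6: (86.08 − 0.008q) − (21.28 + 0.007q) = 30.6 → q' = 2280.
Δq = 4320 − 2280 = 2040; the wedge equals the tax, 30.6.
Deadweight loss = ½ × 2040 × 30.6 = $31212 million.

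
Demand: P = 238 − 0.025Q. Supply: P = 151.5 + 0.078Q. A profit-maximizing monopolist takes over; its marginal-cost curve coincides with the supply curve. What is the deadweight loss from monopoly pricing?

1385.56

Competitive equilibrium: 238 − 0.025Q = 151.5 + 0.078Q → Q* = 839.8058, P* = 217.0049.
Marginal revenue: MR = 238 − 0.05Q. Set MR = MC: 238 − 0.05Q = 151.5 + 0.078Q → Q_m = 675.7813.
Price P_m = 238 − 0.025·675.7813 = 221.1055; MC(Q_m) = 151.5 + 0.078·675.7813 = 204.2109.
Competitive Q* = 839.8058, so ΔQ = 164.0245; wedge = 221.1055 − 204.2109 = 16.8946.
Welfare loss = ½ × 164.0245 × 16.8946 = 1385.56.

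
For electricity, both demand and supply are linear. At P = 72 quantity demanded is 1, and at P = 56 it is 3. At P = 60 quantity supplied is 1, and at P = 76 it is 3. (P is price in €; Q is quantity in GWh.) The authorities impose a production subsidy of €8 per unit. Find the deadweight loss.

€2

Demand slope = (56 − 72)/(3 − 1) = −8, so P = 80 − 8Q.
Supply slope = (76 − 60)/(3 − 1) = 8, so P = 52 + 8Q.
Competitive equilibrium: 80 − 8Q = 52 + 8Q → Q* = 1.75, P* = 66.
The subsidy lowers effective supply by 8: P = 44 + 8Q.
New quantity: 80 − 8Q = 44 + 8Q → Q' = 2.25.
Overproduction ΔQ = 2.25 − 1.75 = 0.5; wedge = subsidy = 8.
Welfare loss = ½ × 0.5 × 8 = €2.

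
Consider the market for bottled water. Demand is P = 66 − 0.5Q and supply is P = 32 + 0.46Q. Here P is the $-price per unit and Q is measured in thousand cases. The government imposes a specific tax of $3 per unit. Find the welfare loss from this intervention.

$4.69 thousand

Competitive equilibrium: 66 − 0.5Q = 32 + 0.46Q → Q* = 35.4167, P* = 48.2917.
With the tax, the buyer price exceeds the seller price by 3: (66 − 0.5Q) − (32 + 0.46Q) = 3 → Q' = 32.2917.
ΔQ = 35.4167 − 32.2917 = 3.125; the wedge equals the tax, 3.
The triangle = ½ × 3.125 × 3 = $4.69 thousand.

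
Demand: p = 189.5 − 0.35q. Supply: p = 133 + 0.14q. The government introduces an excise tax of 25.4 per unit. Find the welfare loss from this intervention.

Competitive equilibrium: 189.5 − 0.35q = 133 + 0.14q → q* = 115.3061, p* = 149.1429.
With the tax, the buyer price exceeds the seller price by 25.4: (189.5 − 0.35q) − (133 + 0.14q) = 25.4 → q' = 63.4694.
Δq = 115.3061 − 63.4694 = 51.8367; the wedge equals the tax, 25.4.
DWL = ½ × 51.8367 × 25.4 = 658.33.

658.33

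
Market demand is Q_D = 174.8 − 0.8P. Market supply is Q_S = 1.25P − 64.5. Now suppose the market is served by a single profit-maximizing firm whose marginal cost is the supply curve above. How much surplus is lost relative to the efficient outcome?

974.81

In inverse form: demand P = 218.5 − 1.25Q, supply P = 51.6 + 0.8Q.
Competitive equilibrium: 218.5 − 1.25Q = 51.6 + 0.8Q → Q* = 81.4146, P* = 116.7317.
Marginal revenue: MR = 218.5 − 2.5Q. Set MR = MC: 218.5 − 2.5Q = 51.6 + 0.8Q → Q_m = 50.5758.
Price P_m = 218.5 − 1.25·50.5758 = 155.2803; MC(Q_m) = 51.6 + 0.8·50.5758 = 92.0606.
Competitive Q* = 81.4146, so ΔQ = 30.8388; wedge = 155.2803 − 92.0606 = 63.2197.
The triangle = ½ × 30.8388 × 63.2197 = 974.81.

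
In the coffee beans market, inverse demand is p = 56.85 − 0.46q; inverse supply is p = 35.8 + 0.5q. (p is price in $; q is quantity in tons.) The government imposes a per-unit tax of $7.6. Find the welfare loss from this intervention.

Competitive equilibrium: 56.85 − 0.46q = 35.8 + 0.5q → q* = 21.9271, p* = 46.7635.
With the tax, the buyer price exceeds the seller price by 7.6: (56.85 − 0.46q) − (35.8 + 0.5q) = 7.6 → q' = 14.0104.
Δq = 21.9271 − 14.0104 = 7.9167; the wedge equals the tax, 7.6.
The triangle = ½ × 7.9167 × 7.6 = $30.08.

$30.08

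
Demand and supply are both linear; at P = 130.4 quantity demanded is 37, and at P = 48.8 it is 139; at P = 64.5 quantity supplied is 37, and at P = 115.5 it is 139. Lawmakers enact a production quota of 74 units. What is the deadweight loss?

121.86

Demand slope = (48.8 − 130.4)/(139 − 37) = −0.8, so P = 160 − 0.8Q.
Supply slope = (115.5 − 64.5)/(139 − 37) = 0.5, so P = 46 + 0.5Q.
Competitive equilibrium: 160 − 0.8Q = 46 + 0.5Q → Q* = 87.6923, P* = 89.8462.
At Q = 74: demand price = 160 − 0.8·74 = 100.8; supply price = 46 + 0.5·74 = 83.
ΔQ = 87.6923 − 74 = 13.6923; wedge = 100.8 − 83 = 17.8.
DWL = ½ × 13.6923 × 17.8 = 121.86.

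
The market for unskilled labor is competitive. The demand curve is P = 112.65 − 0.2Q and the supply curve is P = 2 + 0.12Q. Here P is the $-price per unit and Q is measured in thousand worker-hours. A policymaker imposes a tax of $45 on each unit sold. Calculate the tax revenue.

$9232.03 thousand

Competitive equilibrium: 112.65 − 0.2Q = 2 + 0.12Q → Q* = 345.7813, P* = 43.4938.
With the tax, the buyer price exceeds the seller price by 45: (112.65 − 0.2Q) − (2 + 0.12Q) = 45 → Q' = 205.1563.
Tax revenue = 45 × 205.1563 = $9232.03 thousand.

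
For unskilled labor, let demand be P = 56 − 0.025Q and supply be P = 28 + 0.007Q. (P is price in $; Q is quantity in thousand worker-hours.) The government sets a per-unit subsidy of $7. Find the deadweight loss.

$765.625 thousand

Competitive equilibrium: 56 − 0.025Q = 28 + 0.007Q → Q* = 875, P* = 34.125.
The subsidy lowers effective supply by 7: P = 21 + 0.007Q.
New quantity: 56 − 0.025Q = 21 + 0.007Q → Q' = 1093.75.
Overproduction ΔQ = 1093.75 − 875 = 218.75; wedge = subsidy = 7.
Welfare loss = ½ × 218.75 × 7 = $765.625 thousand.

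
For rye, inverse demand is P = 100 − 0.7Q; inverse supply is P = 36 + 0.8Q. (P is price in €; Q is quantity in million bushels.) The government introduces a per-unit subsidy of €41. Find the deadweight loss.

€560.33 million

Competitive equilibrium: 100 − 0.7Q = 36 + 0.8Q → Q* = 42.6667, P* = 70.1333.
The subsidy lowers effective supply by 41: P = 0.8Q − 5.
New quantity: 100 − 0.7Q = 0.8Q − 5 → Q' = 70.
Overproduction ΔQ = 70 − 42.6667 = 27.3333; wedge = subsidy = 41.
Deadweight loss = ½ × 27.3333 × 41 = €560.33 million.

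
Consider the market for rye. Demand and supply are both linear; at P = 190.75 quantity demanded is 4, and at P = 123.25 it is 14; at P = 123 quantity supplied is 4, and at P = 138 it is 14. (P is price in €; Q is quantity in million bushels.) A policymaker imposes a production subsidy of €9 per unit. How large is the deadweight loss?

€4.91 million

Demand slope = (123.25 − 190.75)/(14 − 4) = −6.75, so P = 217.75 − 6.75Q.
Supply slope = (138 − 123)/(14 − 4) = 1.5, so P = 117 + 1.5Q.
Competitive equilibrium: 217.75 − 6.75Q = 117 + 1.5Q → Q* = 12.2121, P* = 135.3182.
The subsidy lowers effective supply by 9: P = 108 + 1.5Q.
New quantity: 217.75 − 6.75Q = 108 + 1.5Q → Q' = 13.303.
Overproduction ΔQ = 13.303 − 12.2121 = 1.0909; wedge = subsidy = 9.
Deadweight loss = ½ × 1.0909 × 9 = €4.91 million.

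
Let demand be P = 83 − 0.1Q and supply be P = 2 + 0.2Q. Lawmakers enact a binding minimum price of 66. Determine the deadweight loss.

1500

Competitive equilibrium: 83 − 0.1Q = 2 + 0.2Q → Q* = 270, P* = 56.
At the floor P = 66, quantity demanded = (83 − 66)/0.1 = 170.
Sellers' marginal cost at Q' = 170: 2 + 0.2·170 = 36.
ΔQ = 270 − 170 = 100; wedge = 66 − 36 = 30.
Deadweight loss = ½ × 100 × 30 = 1500.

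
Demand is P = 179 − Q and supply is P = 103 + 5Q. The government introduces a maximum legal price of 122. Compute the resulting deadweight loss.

Competitive equilibrium: 179 − Q = 103 + 5Q → Q* = 12.6667, P* = 166.3333.
At the ceiling P = 122, quantity supplied = (122 − 103)/5 = 3.8.
Willingness to pay at Q' = 3.8: 179 − 1·3.8 = 175.2.
ΔQ = 12.6667 − 3.8 = 8.8667; wedge = 175.2 − 122 = 53.2.
The triangle = ½ × 8.8667 × 53.2 = 235.85.

235.85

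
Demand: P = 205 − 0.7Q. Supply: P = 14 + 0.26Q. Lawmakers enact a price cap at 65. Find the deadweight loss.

Competitive equilibrium: 205 − 0.7Q = 14 + 0.26Q → Q* = 198.9583, P* = 65.7292.
At the ceiling P = 65, quantity supplied = (65 − 14)/0.26 = 196.1538.
Willingness to pay at Q' = 196.1538: 205 − 0.7·196.1538 = 67.6923.
ΔQ = 198.9583 − 196.1538 = 2.8045; wedge = 67.6923 − 65 = 2.6923.
Welfare loss = ½ × 2.8045 × 2.6923 = 3.78.

3.78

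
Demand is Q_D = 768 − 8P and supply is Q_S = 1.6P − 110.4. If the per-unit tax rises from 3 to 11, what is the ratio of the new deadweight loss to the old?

In inverse form: demand P = 96 − 0.125Q, supply P = 69 + 0.625Q.
Competitive equilibrium: 96 − 0.125Q = 69 + 0.625Q → Q* = 36, P* = 91.5.
For a per-unit tax t: ΔQ = t/0.75, so DWL = ½·t·(t/0.75) = t²/1.5.
At t = 3: DWL = 6. At t = 11: DWL = 80.667.
Ratio = (11/3)² = 13.444.

13.444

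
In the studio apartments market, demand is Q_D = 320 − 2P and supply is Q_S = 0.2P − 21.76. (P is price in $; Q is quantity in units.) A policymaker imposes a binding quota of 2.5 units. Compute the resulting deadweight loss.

$127.50

In inverse form: demand P = 160 − 0.5Q, supply P = 108.8 + 5Q.
Competitive equilibrium: 160 − 0.5Q = 108.8 + 5Q → Q* = 9.3091, P* = 155.3455.
At Q = 2.5: demand price = 160 − 0.5·2.5 = 158.75; supply price = 108.8 + 5·2.5 = 121.3.
ΔQ = 9.3091 − 2.5 = 6.8091; wedge = 158.75 − 121.3 = 37.45.
Welfare loss = ½ × 6.8091 × 37.45 = $127.50.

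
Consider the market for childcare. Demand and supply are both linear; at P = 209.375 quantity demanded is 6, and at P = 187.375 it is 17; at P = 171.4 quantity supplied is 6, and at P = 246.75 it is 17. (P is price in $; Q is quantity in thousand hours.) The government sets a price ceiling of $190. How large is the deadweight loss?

$10.99 thousand

Demand slope = (187.375 − 209.375)/(17 − 6) = −2, so P = 221.375 − 2Q.
Supply slope = (246.75 − 171.4)/(17 − 6) = 6.85, so P = 130.3 + 6.85Q.
Competitive equilibrium: 221.375 − 2Q = 130.3 + 6.85Q → Q* = 10.291, P* = 200.7931.
At the ceiling P = 190, quantity supplied = (190 − 130.3)/6.85 = 8.7153.
Willingness to pay at Q' = 8.7153: 221.375 − 2·8.7153 = 203.9444.
ΔQ = 10.291 − 8.7153 = 1.5757; wedge = 203.9444 − 190 = 13.9444.
The triangle = ½ × 1.5757 × 13.9444 = $10.99 thousand.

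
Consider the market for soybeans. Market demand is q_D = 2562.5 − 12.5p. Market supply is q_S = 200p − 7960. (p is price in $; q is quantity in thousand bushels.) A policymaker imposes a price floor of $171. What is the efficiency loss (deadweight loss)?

In inverse form: demand p = 205 − 0.08q, supply p = 39.8 + 0.005q.
Competitive equilibrium: 205 − 0.08q = 39.8 + 0.005q → q* = 1943.5294, p* = 49.5176.
At the floor p = 171, quantity demanded = (205 − 171)/0.08 = 425.
Sellers' marginal cost at q' = 425: 39.8 + 0.005·425 = 41.925.
Δq = 1943.5294 − 425 = 1518.5294; wedge = 171 − 41.925 = 129.075.
Deadweight loss = ½ × 1518.5294 × 129.075 = $98002.09 thousand.

$98002.09 thousand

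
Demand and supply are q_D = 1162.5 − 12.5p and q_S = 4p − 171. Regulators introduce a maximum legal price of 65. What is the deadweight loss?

660.57

In inverse form: demand p = 93 − 0.08q, supply p = 42.75 + 0.25q.
Competitive equilibrium: 93 − 0.08q = 42.75 + 0.25q → q* = 152.2727, p* = 80.8182.
At the ceiling p = 65, quantity supplied = (65 − 42.75)/0.25 = 89.
Willingness to pay at q' = 89: 93 − 0.08·89 = 85.88.
Δq = 152.2727 − 89 = 63.2727; wedge = 85.88 − 65 = 20.88.
Deadweight loss = ½ × 63.2727 × 20.88 = 660.57.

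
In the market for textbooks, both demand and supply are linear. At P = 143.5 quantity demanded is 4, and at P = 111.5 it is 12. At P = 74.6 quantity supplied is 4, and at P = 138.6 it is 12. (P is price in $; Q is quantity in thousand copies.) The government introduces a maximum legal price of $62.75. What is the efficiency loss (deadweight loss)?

$313.02 thousand

Demand slope = (111.5 − 143.5)/(12 − 4) = −4, so P = 159.5 − 4Q.
Supply slope = (138.6 − 74.6)/(12 − 4) = 8, so P = 42.6 + 8Q.
Competitive equilibrium: 159.5 − 4Q = 42.6 + 8Q → Q* = 9.7417, P* = 120.5333.
At the ceiling P = 62.75, quantity supplied = (62.75 − 42.6)/8 = 2.5188.
Willingness to pay at Q' = 2.5188: 159.5 − 4·2.5188 = 149.4248.
ΔQ = 9.7417 − 2.5188 = 7.2229; wedge = 149.4248 − 62.75 = 86.6748.
The triangle = ½ × 7.2229 × 86.6748 = $313.02 thousand.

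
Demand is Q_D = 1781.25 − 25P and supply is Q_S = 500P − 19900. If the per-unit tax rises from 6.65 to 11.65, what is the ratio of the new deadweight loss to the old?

3.069

In inverse form: demand P = 71.25 − 0.04Q, supply P = 39.8 + 0.002Q.
Competitive equilibrium: 71.25 − 0.04Q = 39.8 + 0.002Q → Q* = 748.8095, P* = 41.2976.
For a per-unit tax t: ΔQ = t/0.042, so DWL = ½·t·(t/0.042) = t²/0.084.
At t = 6.65: DWL = 526.458. At t = 11.65: DWL = 1615.744.
Ratio = (11.65/6.65)² = 3.069.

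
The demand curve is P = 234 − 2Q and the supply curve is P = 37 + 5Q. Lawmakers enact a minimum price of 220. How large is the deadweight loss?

1564.57

Competitive equilibrium: 234 − 2Q = 37 + 5Q → Q* = 28.1429, P* = 177.7143.
At the floor P = 220, quantity demanded = (234 − 220)/2 = 7.
Sellers' marginal cost at Q' = 7: 37 + 5·7 = 72.
ΔQ = 28.1429 − 7 = 21.1429; wedge = 220 − 72 = 148.
Welfare loss = ½ × 21.1429 × 148 = 1564.57.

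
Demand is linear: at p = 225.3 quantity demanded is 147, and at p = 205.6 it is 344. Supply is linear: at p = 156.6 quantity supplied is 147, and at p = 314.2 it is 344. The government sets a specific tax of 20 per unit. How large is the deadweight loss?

222.22

Demand slope = (205.6 − 225.3)/(344 − 147) = −0.1, so p = 240 − 0.1q.
Supply slope = (314.2 − 156.6)/(344 − 147) = 0.8, so p = 39 + 0.8q.
Competitive equilibrium: 240 − 0.1q = 39 + 0.8q → q* = 223.3333, p* = 217.6667.
With the tax, the buyer price exceeds the seller price by 20: (240 − 0.1q) − (39 + 0.8q) = 20 → q' = 201.1111.
Δq = 223.3333 − 201.1111 = 22.2222; the wedge equals the tax, 20.
Welfare loss = ½ × 22.2222 × 20 = 222.22.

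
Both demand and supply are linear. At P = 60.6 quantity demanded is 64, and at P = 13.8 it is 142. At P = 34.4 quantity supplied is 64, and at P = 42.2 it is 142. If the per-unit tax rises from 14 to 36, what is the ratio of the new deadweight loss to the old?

6.612

Demand slope = (13.8 − 60.6)/(142 − 64) = −0.6, so P = 99 − 0.6Q.
Supply slope = (42.2 − 34.4)/(142 − 64) = 0.1, so P = 28 + 0.1Q.
Competitive equilibrium: 99 − 0.6Q = 28 + 0.1Q → Q* = 101.4286, P* = 38.1429.
For a per-unit tax t: ΔQ = t/0.7, so DWL = ½·t·(t/0.7) = t²/1.4.
At t = 14: DWL = 140. At t = 36: DWL = 925.714.
Ratio = (36/14)² = 6.612.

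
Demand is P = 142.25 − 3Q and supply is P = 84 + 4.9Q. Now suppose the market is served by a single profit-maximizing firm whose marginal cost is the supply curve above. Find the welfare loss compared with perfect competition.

16.27

Competitive equilibrium: 142.25 − 3Q = 84 + 4.9Q → Q* = 7.3734, P* = 120.1297.
Marginal revenue: MR = 142.25 − 6Q. Set MR = MC: 142.25 − 6Q = 84 + 4.9Q → Q_m = 5.344.
Price P_m = 142.25 − 3·5.344 = 126.218; MC(Q_m) = 84 + 4.9·5.344 = 110.1856.
Competitive Q* = 7.3734, so ΔQ = 2.0294; wedge = 126.218 − 110.1856 = 16.0324.
Welfare loss = ½ × 2.0294 × 16.0324 = 16.27.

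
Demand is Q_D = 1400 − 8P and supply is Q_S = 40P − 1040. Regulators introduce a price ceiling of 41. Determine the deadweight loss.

In inverse form: demand P = 175 − 0.125Q, supply P = 26 + 0.025Q.
Competitive equilibrium: 175 − 0.125Q = 26 + 0.025Q → Q* = 993.3333, P* = 50.8333.
At the ceiling P = 41, quantity supplied = (41 − 26)/0.025 = 600.
Willingness to pay at Q' = 600: 175 − 0.125·600 = 100.
ΔQ = 993.3333 − 600 = 393.3333; wedge = 100 − 41 = 59.
DWL = ½ × 393.3333 × 59 = 11603.33.

11603.33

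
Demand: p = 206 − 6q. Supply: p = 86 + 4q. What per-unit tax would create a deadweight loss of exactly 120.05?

49

Competitive equilibrium: 206 − 6q = 86 + 4q → q* = 12, p* = 134.
A tax t gives Δq = t/10 and wedge t, so DWL = t²/20.
t²/20 = 120.05 → t² = 2401 → t = 49.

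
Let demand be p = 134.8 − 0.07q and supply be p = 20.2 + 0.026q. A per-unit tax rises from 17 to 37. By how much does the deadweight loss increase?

5625

Competitive equilibrium: 134.8 − 0.07q = 20.2 + 0.026q → q* = 1193.75, p* = 51.2375.
For a per-unit tax t: Δq = t/0.096, so DWL = ½·t·(t/0.096) = t²/0.192.
At t = 17: DWL = 1505.208. At t = 37: DWL = 7130.208.
Increase = 7130.208 − 1505.208 = 5625.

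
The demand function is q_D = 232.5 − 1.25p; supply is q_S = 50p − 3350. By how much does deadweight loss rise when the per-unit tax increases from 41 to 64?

1472.56

In inverse form: demand p = 186 − 0.8q, supply p = 67 + 0.02q.
Competitive equilibrium: 186 − 0.8q = 67 + 0.02q → q* = 145.122, p* = 69.9024.
For a per-unit tax t: Δq = t/0.82, so DWL = ½·t·(t/0.82) = t²/1.64.
At t = 41: DWL = 1025. At t = 64: DWL = 2497.561.
Increase = 2497.561 − 1025 = 1472.56.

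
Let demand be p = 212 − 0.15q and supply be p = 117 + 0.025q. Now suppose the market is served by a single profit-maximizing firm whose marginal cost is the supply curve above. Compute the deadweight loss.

5492.81

Competitive equilibrium: 212 − 0.15q = 117 + 0.025q → q* = 542.8571, p* = 130.5714.
Marginal revenue: MR = 212 − 0.3q. Set MR = MC: 212 − 0.3q = 117 + 0.025q → q_m = 292.3077.
Price p_m = 212 − 0.15·292.3077 = 168.1538; MC(q_m) = 117 + 0.025·292.3077 = 124.3077.
Competitive q* = 542.8571, so Δq = 250.5494; wedge = 168.1538 − 124.3077 = 43.8461.
Deadweight loss = ½ × 250.5494 × 43.8461 = 5492.81.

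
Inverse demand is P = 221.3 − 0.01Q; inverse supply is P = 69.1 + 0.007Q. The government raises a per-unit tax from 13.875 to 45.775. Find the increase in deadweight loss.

55965.74

Competitive equilibrium: 221.3 − 0.01Q = 69.1 + 0.007Q → Q* = 8952.9412, P* = 131.7706.
For a per-unit tax t: ΔQ = t/0.017, so DWL = ½·t·(t/0.017) = t²/0.034.
At t = 13.875: DWL = 5662.224. At t = 45.775: DWL = 61627.96.
Increase = 61627.96 − 5662.224 = 55965.74.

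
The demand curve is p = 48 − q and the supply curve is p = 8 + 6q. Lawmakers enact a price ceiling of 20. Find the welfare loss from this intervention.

Competitive equilibrium: 48 − q = 8 + 6q → q* = 5.7143, p* = 42.2857.
At the ceiling p = 20, quantity supplied = (20 − 8)/6 = 2.
Willingness to pay at q' = 2: 48 − 1·2 = 46.
Δq = 5.7143 − 2 = 3.7143; wedge = 46 − 20 = 26.
The triangle = ½ × 3.7143 × 26 = 48.29.

48.29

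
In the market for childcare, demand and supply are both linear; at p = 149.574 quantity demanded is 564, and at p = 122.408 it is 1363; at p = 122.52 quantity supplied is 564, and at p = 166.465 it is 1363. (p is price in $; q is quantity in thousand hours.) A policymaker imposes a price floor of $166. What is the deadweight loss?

Demand slope = (122.408 − 149.574)/(1363 − 564) = −0.034, so p = 168.75 − 0.034q.
Supply slope = (166.465 − 122.52)/(1363 − 564) = 0.055, so p = 91.5 + 0.055q.
Competitive equilibrium: 168.75 − 0.034q = 91.5 + 0.055q → q* = 867.97753, p* = 139.23876.
At the floor p = 166, quantity demanded = (168.75 − 166)/0.034 = 80.88235.
Sellers' marginal cost at q' = 80.88235: 91.5 + 0.055·80.88235 = 95.94853.
Δq = 867.97753 − 80.88235 = 787.09518; wedge = 166 − 95.94853 = 70.05147.
Deadweight loss = ½ × 787.09518 × 70.05147 = $27568.59 thousand.

$27568.59 thousand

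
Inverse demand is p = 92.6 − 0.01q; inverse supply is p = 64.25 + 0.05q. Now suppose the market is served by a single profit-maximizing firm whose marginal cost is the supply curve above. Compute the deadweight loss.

Competitive equilibrium: 92.6 − 0.01q = 64.25 + 0.05q → q* = 472.5, p* = 87.875.
Marginal revenue: MR = 92.6 − 0.02q. Set MR = MC: 92.6 − 0.02q = 64.25 + 0.05q → q_m = 405.
Price p_m = 92.6 − 0.01·405 = 88.55; MC(q_m) = 64.25 + 0.05·405 = 84.5.
Competitive q* = 472.5, so Δq = 67.5; wedge = 88.55 − 84.5 = 4.05.
The triangle = ½ × 67.5 × 4.05 = 136.69.

136.69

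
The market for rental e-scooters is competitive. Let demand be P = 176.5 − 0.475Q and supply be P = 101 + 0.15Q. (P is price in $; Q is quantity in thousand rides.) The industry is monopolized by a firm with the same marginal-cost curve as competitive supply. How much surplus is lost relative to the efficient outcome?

$850.33 thousand

Competitive equilibrium: 176.5 − 0.475Q = 101 + 0.15Q → Q* = 120.8, P* = 119.12.
Marginal revenue: MR = 176.5 − 0.95Q. Set MR = MC: 176.5 − 0.95Q = 101 + 0.15Q → Q_m = 68.63636.
Price P_m = 176.5 − 0.475·68.63636 = 143.89773; MC(Q_m) = 101 + 0.15·68.63636 = 111.29545.
Competitive Q* = 120.8, so ΔQ = 52.16364; wedge = 143.89773 − 111.29545 = 32.60228.
DWL = ½ × 52.16364 × 32.60228 = $850.33 thousand.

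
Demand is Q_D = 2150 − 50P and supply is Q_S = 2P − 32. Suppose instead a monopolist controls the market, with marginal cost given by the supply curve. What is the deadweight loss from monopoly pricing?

0.96

In inverse form: demand P = 43 − 0.02Q, supply P = 16 + 0.5Q.
Competitive equilibrium: 43 − 0.02Q = 16 + 0.5Q → Q* = 51.9231, P* = 41.9615.
Marginal revenue: MR = 43 − 0.04Q. Set MR = MC: 43 − 0.04Q = 16 + 0.5Q → Q_m = 50.
Price P_m = 43 − 0.02·50 = 42; MC(Q_m) = 16 + 0.5·50 = 41.
Competitive Q* = 51.9231, so ΔQ = 1.9231; wedge = 42 − 41 = 1.
Welfare loss = ½ × 1.9231 × 1 = 0.96.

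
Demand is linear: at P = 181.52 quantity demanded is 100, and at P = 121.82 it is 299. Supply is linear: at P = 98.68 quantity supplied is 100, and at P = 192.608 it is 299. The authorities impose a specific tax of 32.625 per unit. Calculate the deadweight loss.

689.37

Demand slope = (121.82 − 181.52)/(299 − 100) = −0.3, so P = 211.52 − 0.3Q.
Supply slope = (192.608 − 98.68)/(299 − 100) = 0.472, so P = 51.48 + 0.472Q.
Competitive equilibrium: 211.52 − 0.3Q = 51.48 + 0.472Q → Q* = 207.3057, P* = 149.3283.
With the tax, the buyer price exceeds the seller price by 32.625: (211.52 − 0.3Q) − (51.48 + 0.472Q) = 32.625 → Q' = 165.0453.
ΔQ = 207.3057 − 165.0453 = 42.2604; the wedge equals the tax, 32.625.
The triangle = ½ × 42.2604 × 32.625 = 689.37.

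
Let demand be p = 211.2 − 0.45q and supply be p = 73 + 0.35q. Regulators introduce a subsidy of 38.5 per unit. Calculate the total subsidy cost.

Competitive equilibrium: 211.2 − 0.45q = 73 + 0.35q → q* = 172.75, p* = 133.4625.
The subsidy lowers effective supply by 38.5: p = 34.5 + 0.35q.
New quantity: 211.2 − 0.45q = 34.5 + 0.35q → q' = 220.875.
Total subsidy cost = 38.5 × 220.875 = 8503.69.

8503.69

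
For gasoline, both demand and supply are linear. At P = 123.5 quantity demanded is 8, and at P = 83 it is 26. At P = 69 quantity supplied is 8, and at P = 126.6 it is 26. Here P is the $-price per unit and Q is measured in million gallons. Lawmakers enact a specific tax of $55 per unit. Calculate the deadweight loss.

Demand slope = (83 − 123.5)/(26 − 8) = −2.25, so P = 141.5 − 2.25Q.
Supply slope = (126.6 − 69)/(26 − 8) = 3.2, so P = 43.4 + 3.2Q.
Competitive equilibrium: 141.5 − 2.25Q = 43.4 + 3.2Q → Q* = 18, P* = 101.
With the tax, the buyer price exceeds the seller price by 55: (141.5 − 2.25Q) − (43.4 + 3.2Q) = 55 → Q' = 7.9083.
ΔQ = 18 − 7.9083 = 10.0917; the wedge equals the tax, 55.
The triangle = ½ × 10.0917 × 55 = $277.52 million.

$277.52 million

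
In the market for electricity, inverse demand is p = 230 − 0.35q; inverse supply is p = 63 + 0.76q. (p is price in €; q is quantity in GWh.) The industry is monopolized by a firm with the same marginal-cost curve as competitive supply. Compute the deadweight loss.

€721.96

Competitive equilibrium: 230 − 0.35q = 63 + 0.76q → q* = 150.45045, p* = 177.34234.
Marginal revenue: MR = 230 − 0.7q. Set MR = MC: 230 − 0.7q = 63 + 0.76q → q_m = 114.38356.
Price p_m = 230 − 0.35·114.38356 = 189.96575; MC(q_m) = 63 + 0.76·114.38356 = 149.93151.
Competitive q* = 150.45045, so Δq = 36.06689; wedge = 189.96575 − 149.93151 = 40.03424.
Welfare loss = ½ × 36.06689 × 40.03424 = €721.96.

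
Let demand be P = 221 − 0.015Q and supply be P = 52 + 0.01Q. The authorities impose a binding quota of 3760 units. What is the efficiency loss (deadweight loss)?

112500

Competitive equilibrium: 221 − 0.015Q = 52 + 0.01Q → Q* = 6760, P* = 119.6.
At Q = 3760: demand price = 221 − 0.015·3760 = 164.6; supply price = 52 + 0.01·3760 = 89.6.
ΔQ = 6760 − 3760 = 3000; wedge = 164.6 − 89.6 = 75.
Welfare loss = ½ × 3000 × 75 = 112500.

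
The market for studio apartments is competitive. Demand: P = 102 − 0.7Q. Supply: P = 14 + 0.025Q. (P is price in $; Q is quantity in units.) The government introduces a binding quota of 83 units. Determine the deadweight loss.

$533.95

Competitive equilibrium: 102 − 0.7Q = 14 + 0.025Q → Q* = 121.3793, P* = 17.0345.
At Q = 83: demand price = 102 − 0.7·83 = 43.9; supply price = 14 + 0.025·83 = 16.075.
ΔQ = 121.3793 − 83 = 38.3793; wedge = 43.9 − 16.075 = 27.825.
The triangle = ½ × 38.3793 × 27.825 = $533.95.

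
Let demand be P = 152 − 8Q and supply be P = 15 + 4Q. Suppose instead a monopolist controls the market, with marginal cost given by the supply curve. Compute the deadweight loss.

125.13

Competitive equilibrium: 152 − 8Q = 15 + 4Q → Q* = 11.4167, P* = 60.6667.
Marginal revenue: MR = 152 − 16Q. Set MR = MC: 152 − 16Q = 15 + 4Q → Q_m = 6.85.
Price P_m = 152 − 8·6.85 = 97.2; MC(Q_m) = 15 + 4·6.85 = 42.4.
Competitive Q* = 11.4167, so ΔQ = 4.5667; wedge = 97.2 − 42.4 = 54.8.
Deadweight loss = ½ × 4.5667 × 54.8 = 125.13.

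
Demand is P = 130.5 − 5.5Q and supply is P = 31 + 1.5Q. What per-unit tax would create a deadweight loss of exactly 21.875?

Competitive equilibrium: 130.5 − 5.5Q = 31 + 1.5Q → Q* = 14.2143, P* = 52.3214.
A tax t gives ΔQ = t/7 and wedge t, so DWL = t²/14.
t²/14 = 21.875 → t² = 306.25 → t = 17.5.

17.5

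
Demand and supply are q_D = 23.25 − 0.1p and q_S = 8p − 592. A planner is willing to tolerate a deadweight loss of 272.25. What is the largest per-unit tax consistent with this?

74.25

In inverse form: demand p = 232.5 − 10q, supply p = 74 + 0.125q.
Competitive equilibrium: 232.5 − 10q = 74 + 0.125q → q* = 15.6543, p* = 75.9568.
A tax t gives Δq = t/10.125 and wedge t, so DWL = t²/20.25.
t²/20.25 = 272.25 → t² = 5513.0625 → t = 74.25.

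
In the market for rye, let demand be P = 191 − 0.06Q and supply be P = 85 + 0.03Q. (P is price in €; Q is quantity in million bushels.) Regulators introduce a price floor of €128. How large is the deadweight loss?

Competitive equilibrium: 191 − 0.06Q = 85 + 0.03Q → Q* = 1177.7778, P* = 120.3333.
At the floor P = 128, quantity demanded = (191 − 128)/0.06 = 1050.
Sellers' marginal cost at Q' = 1050: 85 + 0.03·1050 = 116.5.
ΔQ = 1177.7778 − 1050 = 127.7778; wedge = 128 − 116.5 = 11.5.
Welfare loss = ½ × 127.7778 × 11.5 = €734.72 million.

€734.72 million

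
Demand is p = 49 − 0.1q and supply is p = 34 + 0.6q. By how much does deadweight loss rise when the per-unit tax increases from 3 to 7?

Competitive equilibrium: 49 − 0.1q = 34 + 0.6q → q* = 21.4286, p* = 46.8571.
For a per-unit tax t: Δq = t/0.7, so DWL = ½·t·(t/0.7) = t²/1.4.
At t = 3: DWL = 6.429. At t = 7: DWL = 35.
Increase = 35 − 6.429 = 28.57.

28.57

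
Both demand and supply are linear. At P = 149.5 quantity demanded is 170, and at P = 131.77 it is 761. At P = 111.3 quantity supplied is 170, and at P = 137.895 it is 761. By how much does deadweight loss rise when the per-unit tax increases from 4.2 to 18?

2042.40

Demand slope = (131.77 − 149.5)/(761 − 170) = −0.03, so P = 154.6 − 0.03Q.
Supply slope = (137.895 − 111.3)/(761 − 170) = 0.045, so P = 103.65 + 0.045Q.
Competitive equilibrium: 154.6 − 0.03Q = 103.65 + 0.045Q → Q* = 679.3333, P* = 134.22.
For a per-unit tax t: ΔQ = t/0.075, so DWL = ½·t·(t/0.075) = t²/0.15.
At t = 4.2: DWL = 117.6. At t = 18: DWL = 2160.
Increase = 2160 − 117.6 = 2042.40.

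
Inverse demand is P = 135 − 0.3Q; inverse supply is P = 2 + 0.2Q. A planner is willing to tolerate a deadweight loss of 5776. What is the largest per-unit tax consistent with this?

Competitive equilibrium: 135 − 0.3Q = 2 + 0.2Q → Q* = 266, P* = 55.2.
A tax t gives ΔQ = t/0.5 and wedge t, so DWL = t²/1.
t²/1 = 5776 → t² = 5776 → t = 76.

76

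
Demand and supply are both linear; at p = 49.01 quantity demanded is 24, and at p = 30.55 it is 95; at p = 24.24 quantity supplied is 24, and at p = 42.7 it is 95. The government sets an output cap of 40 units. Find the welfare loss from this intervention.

Demand slope = (30.55 − 49.01)/(95 − 24) = −0.26, so p = 55.25 − 0.26q.
Supply slope = (42.7 − 24.24)/(95 − 24) = 0.26, so p = 18 + 0.26q.
Competitive equilibrium: 55.25 − 0.26q = 18 + 0.26q → q* = 71.6346, p* = 36.625.
At q = 40: demand price = 55.25 − 0.26·40 = 44.85; supply price = 18 + 0.26·40 = 28.4.
Δq = 71.6346 − 40 = 31.6346; wedge = 44.85 − 28.4 = 16.45.
DWL = ½ × 31.6346 × 16.45 = 260.19.

260.19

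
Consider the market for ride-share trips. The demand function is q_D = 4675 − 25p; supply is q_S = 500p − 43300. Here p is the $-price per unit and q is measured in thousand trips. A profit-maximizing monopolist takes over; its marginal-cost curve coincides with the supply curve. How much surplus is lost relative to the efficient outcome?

$28554.89 thousand

In inverse form: demand p = 187 − 0.04q, supply p = 86.6 + 0.002q.
Competitive equilibrium: 187 − 0.04q = 86.6 + 0.002q → q* = 2390.47619, p* = 91.38095.
Marginal revenue: MR = 187 − 0.08q. Set MR = MC: 187 − 0.08q = 86.6 + 0.002q → q_m = 1224.39024.
Price p_m = 187 − 0.04·1224.39024 = 138.02439; MC(q_m) = 86.6 + 0.002·1224.39024 = 89.04878.
Competitive q* = 2390.47619, so Δq = 1166.08595; wedge = 138.02439 − 89.04878 = 48.97561.
DWL = ½ × 1166.08595 × 48.97561 = $28554.89 thousand.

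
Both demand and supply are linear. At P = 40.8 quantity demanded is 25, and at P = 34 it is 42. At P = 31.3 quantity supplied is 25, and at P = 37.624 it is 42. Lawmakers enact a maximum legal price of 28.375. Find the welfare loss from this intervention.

Demand slope = (34 − 40.8)/(42 − 25) = −0.4, so P = 50.8 − 0.4Q.
Supply slope = (37.624 − 31.3)/(42 − 25) = 0.372, so P = 22 + 0.372Q.
Competitive equilibrium: 50.8 − 0.4Q = 22 + 0.372Q → Q* = 37.3057, P* = 35.8777.
At the ceiling P = 28.375, quantity supplied = (28.375 − 22)/0.372 = 17.1371.
Willingness to pay at Q' = 17.1371: 50.8 − 0.4·17.1371 = 43.9452.
ΔQ = 37.3057 − 17.1371 = 20.1686; wedge = 43.9452 − 28.375 = 15.5702.
The triangle = ½ × 20.1686 × 15.5702 = 157.01.

157.01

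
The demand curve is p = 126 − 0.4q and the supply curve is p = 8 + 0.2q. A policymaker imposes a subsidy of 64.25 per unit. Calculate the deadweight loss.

Competitive equilibrium: 126 − 0.4q = 8 + 0.2q → q* = 196.6667, p* = 47.3333.
The subsidy lowers effective supply by 64.25: p = 0.2q − 56.25.
New quantity: 126 − 0.4q = 0.2q − 56.25 → q' = 303.75.
Overproduction Δq = 303.75 − 196.6667 = 107.0833; wedge = subsidy = 64.25.
DWL = ½ × 107.0833 × 64.25 = 3440.05.

3440.05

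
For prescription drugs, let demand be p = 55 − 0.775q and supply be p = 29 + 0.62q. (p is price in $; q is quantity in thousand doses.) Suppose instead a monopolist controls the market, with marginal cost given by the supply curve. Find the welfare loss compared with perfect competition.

Competitive equilibrium: 55 − 0.775q = 29 + 0.62q → q* = 18.638, p* = 40.5556.
Marginal revenue: MR = 55 − 1.55q. Set MR = MC: 55 − 1.55q = 29 + 0.62q → q_m = 11.9816.
Price p_m = 55 − 0.775·11.9816 = 45.7143; MC(q_m) = 29 + 0.62·11.9816 = 36.4286.
Competitive q* = 18.638, so Δq = 6.6564; wedge = 45.7143 − 36.4286 = 9.2857.
DWL = ½ × 6.6564 × 9.2857 = $30.90 thousand.

$30.90 thousand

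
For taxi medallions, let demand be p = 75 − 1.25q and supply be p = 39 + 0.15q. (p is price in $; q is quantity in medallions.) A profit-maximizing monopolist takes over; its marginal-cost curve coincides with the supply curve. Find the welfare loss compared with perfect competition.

$102.99

Competitive equilibrium: 75 − 1.25q = 39 + 0.15q → q* = 25.7143, p* = 42.8571.
Marginal revenue: MR = 75 − 2.5q. Set MR = MC: 75 − 2.5q = 39 + 0.15q → q_m = 13.5849.
Price p_m = 75 − 1.25·13.5849 = 58.0189; MC(q_m) = 39 + 0.15·13.5849 = 41.0377.
Competitive q* = 25.7143, so Δq = 12.1294; wedge = 58.0189 − 41.0377 = 16.9812.
The triangle = ½ × 12.1294 × 16.9812 = $102.99.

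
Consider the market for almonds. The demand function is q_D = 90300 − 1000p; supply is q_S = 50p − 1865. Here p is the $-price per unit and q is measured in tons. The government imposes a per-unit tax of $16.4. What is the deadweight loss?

In inverse form: demand p = 90.3 − 0.001q, supply p = 37.3 + 0.02q.
Competitive equilibrium: 90.3 − 0.001q = 37.3 + 0.02q → q* = 2523.8095, p* = 87.7762.
With the tax, the buyer price exceeds the seller price by 16.4: (90.3 − 0.001q) − (37.3 + 0.02q) = 16.4 → q' = 1742.8571.
Δq = 2523.8095 − 1742.8571 = 780.9524; the wedge equals the tax, 16.4.
DWL = ½ × 780.9524 × 16.4 = $6403.81.

$6403.81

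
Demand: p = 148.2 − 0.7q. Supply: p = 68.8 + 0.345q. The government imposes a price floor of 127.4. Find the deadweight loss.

1118.46

Competitive equilibrium: 148.2 − 0.7q = 68.8 + 0.345q → q* = 75.9809, p* = 95.0134.
At the floor p = 127.4, quantity demanded = (148.2 − 127.4)/0.7 = 29.7143.
Sellers' marginal cost at q' = 29.7143: 68.8 + 0.345·29.7143 = 79.0514.
Δq = 75.9809 − 29.7143 = 46.2666; wedge = 127.4 − 79.0514 = 48.3486.
Welfare loss = ½ × 46.2666 × 48.3486 = 1118.46.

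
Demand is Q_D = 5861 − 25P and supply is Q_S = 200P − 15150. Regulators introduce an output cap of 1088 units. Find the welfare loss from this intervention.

In inverse form: demand P = 234.44 − 0.04Q, supply P = 75.75 + 0.005Q.
Competitive equilibrium: 234.44 − 0.04Q = 75.75 + 0.005Q → Q* = 3526.4444, P* = 93.3822.
At Q = 1088: demand price = 234.44 − 0.04·1088 = 190.92; supply price = 75.75 + 0.005·1088 = 81.19.
ΔQ = 3526.4444 − 1088 = 2438.4444; wedge = 190.92 − 81.19 = 109.73.
DWL = ½ × 2438.4444 × 109.73 = 133785.25.

133785.25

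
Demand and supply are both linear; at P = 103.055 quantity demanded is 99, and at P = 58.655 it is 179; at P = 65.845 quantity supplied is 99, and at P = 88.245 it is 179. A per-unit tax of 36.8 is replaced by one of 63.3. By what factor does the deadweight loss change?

Demand slope = (58.655 − 103.055)/(179 − 99) = −0.555, so P = 158 − 0.555Q.
Supply slope = (88.245 − 65.845)/(179 − 99) = 0.28, so P = 38.125 + 0.28Q.
Competitive equilibrium: 158 − 0.555Q = 38.125 + 0.28Q → Q* = 143.5629, P* = 78.3226.
For a per-unit tax t: ΔQ = t/0.835, so DWL = ½·t·(t/0.835) = t²/1.67.
At t = 36.8: DWL = 810.922. At t = 63.3: DWL = 2399.335.
Ratio = (63.3/36.8)² = 2.959.

2.959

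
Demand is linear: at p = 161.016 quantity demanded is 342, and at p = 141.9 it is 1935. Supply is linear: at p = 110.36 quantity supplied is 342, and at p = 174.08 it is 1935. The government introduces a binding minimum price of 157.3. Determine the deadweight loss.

11480.12

Demand slope = (141.9 − 161.016)/(1935 − 342) = −0.012, so p = 165.12 − 0.012q.
Supply slope = (174.08 − 110.36)/(1935 − 342) = 0.04, so p = 96.68 + 0.04q.
Competitive equilibrium: 165.12 − 0.012q = 96.68 + 0.04q → q* = 1316.15385, p* = 149.32615.
At the floor p = 157.3, quantity demanded = (165.12 − 157.3)/0.012 = 651.66667.
Sellers' marginal cost at q' = 651.66667: 96.68 + 0.04·651.66667 = 122.74667.
Δq = 1316.15385 − 651.66667 = 664.48718; wedge = 157.3 − 122.74667 = 34.55333.
Deadweight loss = ½ × 664.48718 × 34.55333 = 11480.12.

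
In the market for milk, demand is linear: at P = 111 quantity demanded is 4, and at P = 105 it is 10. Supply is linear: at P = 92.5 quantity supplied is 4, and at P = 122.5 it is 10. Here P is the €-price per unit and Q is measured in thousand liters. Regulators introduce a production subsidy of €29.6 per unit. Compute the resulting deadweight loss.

€73.01 thousand

Demand slope = (105 − 111)/(10 − 4) = −1, so P = 115 − Q.
Supply slope = (122.5 − 92.5)/(10 − 4) = 5, so P = 72.5 + 5Q.
Competitive equilibrium: 115 − Q = 72.5 + 5Q → Q* = 7.0833, P* = 107.9167.
The subsidy lowers effective supply by 29.6: P = 42.9 + 5Q.
New quantity: 115 − Q = 42.9 + 5Q → Q' = 12.0167.
Overproduction ΔQ = 12.0167 − 7.0833 = 4.9334; wedge = subsidy = 29.6.
Deadweight loss = ½ × 4.9334 × 29.6 = €73.01 thousand.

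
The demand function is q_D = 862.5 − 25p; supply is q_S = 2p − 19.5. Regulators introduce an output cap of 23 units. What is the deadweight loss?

In inverse form: demand p = 34.5 − 0.04q, supply p = 9.75 + 0.5q.
Competitive equilibrium: 34.5 − 0.04q = 9.75 + 0.5q → q* = 45.8333, p* = 32.6667.
At q = 23: demand price = 34.5 − 0.04·23 = 33.58; supply price = 9.75 + 0.5·23 = 21.25.
Δq = 45.8333 − 23 = 22.8333; wedge = 33.58 − 21.25 = 12.33.
Deadweight loss = ½ × 22.8333 × 12.33 = 140.77.

140.77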